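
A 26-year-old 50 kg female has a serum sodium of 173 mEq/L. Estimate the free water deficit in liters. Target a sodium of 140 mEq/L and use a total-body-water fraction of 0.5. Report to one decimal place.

5.9 L

TBW = 0.5 · 50 = 25 L
Free water deficit = TBW · (Na/140 − 1)
= 25 · (173/140 − 1)
= 25 · 0.2357
= 5.89 L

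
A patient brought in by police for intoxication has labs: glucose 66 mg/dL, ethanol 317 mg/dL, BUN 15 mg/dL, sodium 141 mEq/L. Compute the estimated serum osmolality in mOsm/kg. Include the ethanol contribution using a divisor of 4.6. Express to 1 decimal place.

Calculated osmolality = 2·Na + glucose/18 + BUN/2.8 + ethanol/4.6
= 2·141 + 66/18 + 15/2.8 + 317/4.6
= 282 + 3.67 + 5.36 + 68.91
= 359.94 mOsm/kg

359.9 mOsm/kg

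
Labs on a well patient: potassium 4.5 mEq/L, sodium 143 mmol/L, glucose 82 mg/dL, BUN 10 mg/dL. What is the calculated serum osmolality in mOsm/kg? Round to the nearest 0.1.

294.1 mOsm/kg

Calculated osmolality = 2·Na + glucose/18 + BUN/2.8
= 2·143 + 82/18 + 10/2.8
= 286 + 4.56 + 3.57
= 294.13 mOsm/kg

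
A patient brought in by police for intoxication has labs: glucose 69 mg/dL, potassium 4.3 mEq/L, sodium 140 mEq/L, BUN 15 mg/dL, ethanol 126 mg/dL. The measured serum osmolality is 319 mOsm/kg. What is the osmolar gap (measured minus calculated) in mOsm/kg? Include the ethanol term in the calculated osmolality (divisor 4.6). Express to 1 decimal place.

2.4 mOsm/kg

Calculated osmolality = 2·Na + glucose/18 + BUN/2.8 + ethanol/4.6
= 2·140 + 69/18 + 15/2.8 + 126/4.6
= 280 + 3.83 + 5.36 + 27.39
= 316.58 mOsm/kg ≈ 316.6 mOsm/kg
Osmolar gap = measured − calculated = 319 − 316.6 = 2.4 mOsm/kg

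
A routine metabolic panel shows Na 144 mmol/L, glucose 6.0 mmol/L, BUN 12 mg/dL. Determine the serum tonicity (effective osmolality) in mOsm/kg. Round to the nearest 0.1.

Effective osmolality excludes urea (freely permeant across cell membranes):
2·Na + glucose
= 2·144 + 6
= 288 + 6
= 294 mOsm/kg

294.0 mOsm/kg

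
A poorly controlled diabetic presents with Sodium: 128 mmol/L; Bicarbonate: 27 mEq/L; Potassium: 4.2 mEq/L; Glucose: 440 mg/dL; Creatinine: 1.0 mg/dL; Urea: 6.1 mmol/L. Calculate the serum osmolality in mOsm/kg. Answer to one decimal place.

286.5 mOsm/kg

Calculated osmolality = 2·Na + glucose/18 + urea
= 2·128 + 440/18 + 6.1
= 256 + 24.44 + 6.10
= 286.54 mOsm/kg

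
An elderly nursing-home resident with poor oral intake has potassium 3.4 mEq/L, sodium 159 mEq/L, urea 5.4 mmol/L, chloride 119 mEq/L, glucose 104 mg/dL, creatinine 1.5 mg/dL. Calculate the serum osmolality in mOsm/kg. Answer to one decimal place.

329.2 mOsm/kg

Calculated osmolality = 2·Na + glucose/18 + urea
= 2·159 + 104/18 + 5.4
= 318 + 5.78 + 5.40
= 329.18 mOsm/kg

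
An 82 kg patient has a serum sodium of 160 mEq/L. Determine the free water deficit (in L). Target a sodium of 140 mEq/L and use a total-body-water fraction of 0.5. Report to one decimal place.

TBW = 0.5 · 82 = 41 L
Free water deficit = TBW · (Na/140 − 1)
= 41 · (160/140 − 1)
= 41 · 0.1429
= 5.86 L

5.9 L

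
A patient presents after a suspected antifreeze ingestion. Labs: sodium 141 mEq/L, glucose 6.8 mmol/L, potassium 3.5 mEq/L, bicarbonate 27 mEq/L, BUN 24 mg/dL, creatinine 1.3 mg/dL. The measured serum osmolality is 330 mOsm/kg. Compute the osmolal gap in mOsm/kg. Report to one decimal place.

32.6 mOsm/kg

Calculated osmolality = 2·Na + glucose + BUN/2.8
= 2·141 + 6.8 + 24/2.8
= 282 + 6.80 + 8.57
= 297.37 mOsm/kg ≈ 297.4 mOsm/kg
Osmolar gap = measured − calculated = 330 − 297.4 = 32.6 mOsm/kg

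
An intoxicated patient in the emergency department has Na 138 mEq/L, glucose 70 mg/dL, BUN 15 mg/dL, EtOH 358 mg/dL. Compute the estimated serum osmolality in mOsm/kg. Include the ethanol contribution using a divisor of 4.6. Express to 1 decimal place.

363.1 mOsm/kg

Calculated osmolality = 2·Na + glucose/18 + BUN/2.8 + ethanol/4.6
= 2·138 + 70/18 + 15/2.8 + 358/4.6
= 276 + 3.89 + 5.36 + 77.83
= 363.08 mOsm/kg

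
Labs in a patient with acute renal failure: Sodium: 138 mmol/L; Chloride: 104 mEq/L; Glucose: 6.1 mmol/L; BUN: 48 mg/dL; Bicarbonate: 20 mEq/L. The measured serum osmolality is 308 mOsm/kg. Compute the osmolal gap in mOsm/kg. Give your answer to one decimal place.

8.8 mOsm/kg

Calculated osmolality = 2·Na + glucose + BUN/2.8
= 2·138 + 6.1 + 48/2.8
= 276 + 6.10 + 17.14
= 299.24 mOsm/kg ≈ 299.2 mOsm/kg
Osmolar gap = measured − calculated = 308 − 299.2 = 8.8 mOsm/kg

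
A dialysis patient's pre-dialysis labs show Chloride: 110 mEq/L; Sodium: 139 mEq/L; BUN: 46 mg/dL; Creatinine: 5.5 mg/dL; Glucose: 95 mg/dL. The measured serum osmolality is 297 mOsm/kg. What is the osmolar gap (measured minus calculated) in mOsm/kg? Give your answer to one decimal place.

Calculated osmolality = 2·Na + glucose/18 + BUN/2.8
= 2·139 + 95/18 + 46/2.8
= 278 + 5.28 + 16.43
= 299.71 mOsm/kg ≈ 299.7 mOsm/kg
Osmolar gap = measured − calculated = 297 − 299.7 = -2.7 mOsm/kg

-2.7 mOsm/kg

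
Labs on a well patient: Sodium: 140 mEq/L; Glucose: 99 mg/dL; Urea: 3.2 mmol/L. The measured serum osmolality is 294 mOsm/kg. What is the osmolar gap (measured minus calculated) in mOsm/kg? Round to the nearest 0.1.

5.3 mOsm/kg

Calculated osmolality = 2·Na + glucose/18 + urea
= 2·140 + 99/18 + 3.2
= 280 + 5.50 + 3.20
= 288.7 mOsm/kg ≈ 288.7 mOsm/kg
Osmolar gap = measured − calculated = 294 − 288.7 = 5.3 mOsm/kg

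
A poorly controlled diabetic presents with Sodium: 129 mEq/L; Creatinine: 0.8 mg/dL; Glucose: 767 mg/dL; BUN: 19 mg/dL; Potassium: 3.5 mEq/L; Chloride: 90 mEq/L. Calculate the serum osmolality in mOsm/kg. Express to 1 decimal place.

Calculated osmolality = 2·Na + glucose/18 + BUN/2.8
= 2·129 + 767/18 + 19/2.8
= 258 + 42.61 + 6.79
= 307.4 mOsm/kg

307.4 mOsm/kg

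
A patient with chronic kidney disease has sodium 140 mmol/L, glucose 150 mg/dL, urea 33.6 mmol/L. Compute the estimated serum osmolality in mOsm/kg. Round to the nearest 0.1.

Calculated osmolality = 2·Na + glucose/18 + urea
= 2·140 + 150/18 + 33.6
= 280 + 8.33 + 33.60
= 321.93 mOsm/kg

321.9 mOsm/kg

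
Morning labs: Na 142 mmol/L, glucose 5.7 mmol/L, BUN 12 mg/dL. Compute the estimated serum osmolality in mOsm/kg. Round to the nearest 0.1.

Calculated osmolality = 2·Na + glucose + BUN/2.8
= 2·142 + 5.7 + 12/2.8
= 284 + 5.70 + 4.29
= 293.99 mOsm/kg

294.0 mOsm/kg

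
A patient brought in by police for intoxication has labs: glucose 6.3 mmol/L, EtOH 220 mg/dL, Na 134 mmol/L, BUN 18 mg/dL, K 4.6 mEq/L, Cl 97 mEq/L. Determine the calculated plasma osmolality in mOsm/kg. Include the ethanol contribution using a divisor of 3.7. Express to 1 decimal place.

340.2 mOsm/kg

Calculated osmolality = 2·Na + glucose + BUN/2.8 + ethanol/3.7
= 2·134 + 6.3 + 18/2.8 + 220/3.7
= 268 + 6.30 + 6.43 + 59.46
= 340.19 mOsm/kg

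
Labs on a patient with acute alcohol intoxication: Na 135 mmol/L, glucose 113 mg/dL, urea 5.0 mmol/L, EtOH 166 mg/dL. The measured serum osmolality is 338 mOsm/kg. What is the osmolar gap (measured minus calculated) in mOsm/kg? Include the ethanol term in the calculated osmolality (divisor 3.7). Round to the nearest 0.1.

Calculated osmolality = 2·Na + glucose/18 + urea + ethanol/3.7
= 2·135 + 113/18 + 5 + 166/3.7
= 270 + 6.28 + 5 + 44.86
= 326.14 mOsm/kg ≈ 326.1 mOsm/kg
Osmolar gap = measured − calculated = 338 − 326.1 = 11.9 mOsm/kg

11.9 mOsm/kg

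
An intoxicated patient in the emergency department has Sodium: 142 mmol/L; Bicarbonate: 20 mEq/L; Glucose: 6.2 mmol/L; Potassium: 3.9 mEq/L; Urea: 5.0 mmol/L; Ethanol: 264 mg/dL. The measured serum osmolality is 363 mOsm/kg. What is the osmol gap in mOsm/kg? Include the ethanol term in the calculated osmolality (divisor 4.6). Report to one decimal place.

Calculated osmolality = 2·Na + glucose + urea + ethanol/4.6
= 2·142 + 6.2 + 5 + 264/4.6
= 284 + 6.20 + 5 + 57.39
= 352.59 mOsm/kg ≈ 352.6 mOsm/kg
Osmolar gap = measured − calculated = 363 − 352.6 = 10.4 mOsm/kg

10.4 mOsm/kg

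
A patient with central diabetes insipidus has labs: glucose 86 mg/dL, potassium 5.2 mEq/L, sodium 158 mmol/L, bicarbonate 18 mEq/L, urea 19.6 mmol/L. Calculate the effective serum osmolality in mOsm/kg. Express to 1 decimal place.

320.8 mOsm/kg

Effective osmolality excludes urea (freely permeant across cell membranes):
2·Na + glucose/18
= 2·158 + 86/18
= 316 + 4.78
= 320.78 mOsm/kg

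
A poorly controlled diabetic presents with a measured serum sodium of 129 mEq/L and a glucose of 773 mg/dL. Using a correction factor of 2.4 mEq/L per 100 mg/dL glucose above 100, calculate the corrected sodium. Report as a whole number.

Corrected Na = measured Na + 2.4 · (glucose − 100)/100
= 129 + 2.4 · (773 − 100)/100
= 129 + 16.2
= 145.2 mEq/L

145 mEq/L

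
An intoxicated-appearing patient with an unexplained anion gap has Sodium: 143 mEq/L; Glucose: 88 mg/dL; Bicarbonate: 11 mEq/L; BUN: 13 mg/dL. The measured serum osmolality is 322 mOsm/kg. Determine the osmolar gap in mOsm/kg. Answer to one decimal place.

26.5 mOsm/kg

Calculated osmolality = 2·Na + glucose/18 + BUN/2.8
= 2·143 + 88/18 + 13/2.8
= 286 + 4.89 + 4.64
= 295.53 mOsm/kg ≈ 295.5 mOsm/kg
Osmolar gap = measured − calculated = 322 − 295.5 = 26.5 mOsm/kg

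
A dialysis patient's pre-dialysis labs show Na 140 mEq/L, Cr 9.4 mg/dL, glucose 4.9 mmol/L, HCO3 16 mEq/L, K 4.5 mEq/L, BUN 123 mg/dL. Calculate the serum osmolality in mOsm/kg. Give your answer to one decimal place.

Calculated osmolality = 2·Na + glucose + BUN/2.8
= 2·140 + 4.9 + 123/2.8
= 280 + 4.90 + 43.93
= 328.83 mOsm/kg

328.8 mOsm/kg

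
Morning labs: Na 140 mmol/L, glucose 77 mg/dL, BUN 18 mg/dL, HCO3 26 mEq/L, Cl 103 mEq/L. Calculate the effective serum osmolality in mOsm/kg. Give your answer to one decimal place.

284.3 mOsm/kg

Effective osmolality excludes urea (freely permeant across cell membranes):
2·Na + glucose/18
= 2·140 + 77/18
= 280 + 4.28
= 284.28 mOsm/kg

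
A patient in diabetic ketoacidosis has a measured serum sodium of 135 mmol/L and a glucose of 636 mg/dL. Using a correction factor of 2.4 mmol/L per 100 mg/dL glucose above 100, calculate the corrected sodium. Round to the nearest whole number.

Corrected Na = measured Na + 2.4 · (glucose − 100)/100
= 135 + 2.4 · (636 − 100)/100
= 135 + 12.9
= 147.9 mmol/L

148 mmol/L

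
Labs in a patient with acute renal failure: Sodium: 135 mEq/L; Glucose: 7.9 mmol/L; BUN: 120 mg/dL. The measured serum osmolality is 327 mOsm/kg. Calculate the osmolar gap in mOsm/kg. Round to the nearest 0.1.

Calculated osmolality = 2·Na + glucose + BUN/2.8
= 2·135 + 7.9 + 120/2.8
= 270 + 7.90 + 42.86
= 320.76 mOsm/kg ≈ 320.8 mOsm/kg
Osmolar gap = measured − calculated = 327 − 320.8 = 6.2 mOsm/kg

6.2 mOsm/kg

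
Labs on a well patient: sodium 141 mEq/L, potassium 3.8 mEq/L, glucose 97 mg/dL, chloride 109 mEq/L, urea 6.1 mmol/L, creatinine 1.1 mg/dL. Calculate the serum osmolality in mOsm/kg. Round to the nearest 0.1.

Calculated osmolality = 2·Na + glucose/18 + urea
= 2·141 + 97/18 + 6.1
= 282 + 5.39 + 6.10
= 293.49 mOsm/kg

293.5 mOsm/kg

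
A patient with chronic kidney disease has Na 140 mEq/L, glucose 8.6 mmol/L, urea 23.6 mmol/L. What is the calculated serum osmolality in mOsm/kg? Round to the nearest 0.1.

Calculated osmolality = 2·Na + glucose + urea
= 2·140 + 8.6 + 23.6
= 280 + 8.60 + 23.60
= 312.2 mOsm/kg

312.2 mOsm/kg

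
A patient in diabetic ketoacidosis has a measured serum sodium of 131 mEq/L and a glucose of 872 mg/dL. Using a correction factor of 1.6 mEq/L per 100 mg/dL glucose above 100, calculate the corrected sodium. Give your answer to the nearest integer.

143 mEq/L

Corrected Na = measured Na + 1.6 · (glucose − 100)/100
= 131 + 1.6 · (872 − 100)/100
= 131 + 12.4
= 143.4 mEq/L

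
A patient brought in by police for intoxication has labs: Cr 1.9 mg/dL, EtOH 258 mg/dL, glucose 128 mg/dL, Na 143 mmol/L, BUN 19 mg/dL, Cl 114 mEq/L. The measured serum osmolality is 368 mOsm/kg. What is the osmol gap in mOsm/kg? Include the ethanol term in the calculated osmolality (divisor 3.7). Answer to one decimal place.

Calculated osmolality = 2·Na + glucose/18 + BUN/2.8 + ethanol/3.7
= 2·143 + 128/18 + 19/2.8 + 258/3.7
= 286 + 7.11 + 6.79 + 69.73
= 369.63 mOsm/kg ≈ 369.6 mOsm/kg
Osmolar gap = measured − calculated = 368 − 369.6 = -1.6 mOsm/kg

-1.6 mOsm/kg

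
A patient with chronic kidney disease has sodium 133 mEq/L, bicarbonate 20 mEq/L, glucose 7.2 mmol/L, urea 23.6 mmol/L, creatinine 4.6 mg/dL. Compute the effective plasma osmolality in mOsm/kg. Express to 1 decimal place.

273.2 mOsm/kg

Effective osmolality excludes urea (freely permeant across cell membranes):
2·Na + glucose
= 2·133 + 7.2
= 266 + 7.2
= 273.2 mOsm/kg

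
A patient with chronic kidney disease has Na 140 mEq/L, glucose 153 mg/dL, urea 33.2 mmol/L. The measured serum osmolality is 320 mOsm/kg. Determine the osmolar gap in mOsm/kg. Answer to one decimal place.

-1.7 mOsm/kg

Calculated osmolality = 2·Na + glucose/18 + urea
= 2·140 + 153/18 + 33.2
= 280 + 8.50 + 33.20
= 321.7 mOsm/kg ≈ 321.7 mOsm/kg
Osmolar gap = measured − calculated = 320 − 321.7 = -1.7 mOsm/kg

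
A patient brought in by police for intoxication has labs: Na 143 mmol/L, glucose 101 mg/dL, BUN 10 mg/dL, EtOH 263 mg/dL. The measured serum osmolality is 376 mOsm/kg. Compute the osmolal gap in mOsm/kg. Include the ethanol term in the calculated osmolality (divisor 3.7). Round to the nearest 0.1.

Calculated osmolality = 2·Na + glucose/18 + BUN/2.8 + ethanol/3.7
= 2·143 + 101/18 + 10/2.8 + 263/3.7
= 286 + 5.61 + 3.57 + 71.08
= 366.26 mOsm/kg ≈ 366.3 mOsm/kg
Osmolar gap = measured − calculated = 376 − 366.3 = 9.7 mOsm/kg

9.7 mOsm/kg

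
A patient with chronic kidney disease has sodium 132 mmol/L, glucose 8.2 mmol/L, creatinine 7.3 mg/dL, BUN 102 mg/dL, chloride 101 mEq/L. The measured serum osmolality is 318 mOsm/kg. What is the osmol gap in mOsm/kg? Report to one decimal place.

9.4 mOsm/kg

Calculated osmolality = 2·Na + glucose + BUN/2.8
= 2·132 + 8.2 + 102/2.8
= 264 + 8.20 + 36.43
= 308.63 mOsm/kg ≈ 308.6 mOsm/kg
Osmolar gap = measured − calculated = 318 − 308.6 = 9.4 mOsm/kg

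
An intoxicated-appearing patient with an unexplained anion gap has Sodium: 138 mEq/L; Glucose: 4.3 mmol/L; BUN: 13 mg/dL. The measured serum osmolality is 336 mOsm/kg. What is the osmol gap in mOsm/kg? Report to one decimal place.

Calculated osmolality = 2·Na + glucose + BUN/2.8
= 2·138 + 4.3 + 13/2.8
= 276 + 4.30 + 4.64
= 284.94 mOsm/kg ≈ 284.9 mOsm/kg
Osmolar gap = measured − calculated = 336 − 284.9 = 51.1 mOsm/kg

51.1 mOsm/kg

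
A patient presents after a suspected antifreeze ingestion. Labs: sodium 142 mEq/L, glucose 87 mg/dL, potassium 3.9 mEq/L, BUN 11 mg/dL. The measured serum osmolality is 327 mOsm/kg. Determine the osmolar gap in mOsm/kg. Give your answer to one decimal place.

34.2 mOsm/kg

Calculated osmolality = 2·Na + glucose/18 + BUN/2.8
= 2·142 + 87/18 + 11/2.8
= 284 + 4.83 + 3.93
= 292.76 mOsm/kg ≈ 292.8 mOsm/kg
Osmolar gap = measured − calculated = 327 − 292.8 = 34.2 mOsm/kg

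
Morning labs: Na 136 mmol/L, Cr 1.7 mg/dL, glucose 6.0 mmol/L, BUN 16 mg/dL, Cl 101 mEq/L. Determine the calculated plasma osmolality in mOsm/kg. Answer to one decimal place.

283.7 mOsm/kg

Calculated osmolality = 2·Na + glucose + BUN/2.8
= 2·136 + 6 + 16/2.8
= 272 + 6 + 5.71
= 283.71 mOsm/kg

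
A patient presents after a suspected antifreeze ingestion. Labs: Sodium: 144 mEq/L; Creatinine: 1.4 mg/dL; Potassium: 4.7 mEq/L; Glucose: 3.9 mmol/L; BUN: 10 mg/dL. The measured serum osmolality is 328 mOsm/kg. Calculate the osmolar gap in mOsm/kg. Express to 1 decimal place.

Calculated osmolality = 2·Na + glucose + BUN/2.8
= 2·144 + 3.9 + 10/2.8
= 288 + 3.90 + 3.57
= 295.47 mOsm/kg ≈ 295.5 mOsm/kg
Osmolar gap = measured − calculated = 328 − 295.5 = 32.5 mOsm/kg

32.5 mOsm/kg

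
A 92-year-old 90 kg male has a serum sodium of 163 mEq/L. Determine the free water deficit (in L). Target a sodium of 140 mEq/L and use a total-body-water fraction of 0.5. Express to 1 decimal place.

7.4 L

TBW = 0.5 · 90 = 45 L
Free water deficit = TBW · (Na/140 − 1)
= 45 · (163/140 − 1)
= 45 · 0.1643
= 7.39 L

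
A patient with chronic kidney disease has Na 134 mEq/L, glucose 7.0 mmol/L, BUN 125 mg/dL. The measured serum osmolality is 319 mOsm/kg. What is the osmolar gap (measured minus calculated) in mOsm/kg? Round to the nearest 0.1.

-0.6 mOsm/kg

Calculated osmolality = 2·Na + glucose + BUN/2.8
= 2·134 + 7 + 125/2.8
= 268 + 7 + 44.64
= 319.64 mOsm/kg ≈ 319.6 mOsm/kg
Osmolar gap = measured − calculated = 319 − 319.6 = -0.6 mOsm/kg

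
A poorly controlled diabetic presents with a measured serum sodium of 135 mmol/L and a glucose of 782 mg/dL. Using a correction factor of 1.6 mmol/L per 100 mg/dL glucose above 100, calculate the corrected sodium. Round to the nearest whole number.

Corrected Na = measured Na + 1.6 · (glucose − 100)/100
= 135 + 1.6 · (782 − 100)/100
= 135 + 10.9
= 145.9 mmol/L

146 mmol/L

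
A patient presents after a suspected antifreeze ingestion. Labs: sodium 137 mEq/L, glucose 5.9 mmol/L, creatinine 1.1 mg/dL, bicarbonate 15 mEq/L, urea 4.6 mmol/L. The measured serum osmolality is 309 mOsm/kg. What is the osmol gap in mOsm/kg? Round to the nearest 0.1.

24.5 mOsm/kg

Calculated osmolality = 2·Na + glucose + urea
= 2·137 + 5.9 + 4.6
= 274 + 5.90 + 4.60
= 284.5 mOsm/kg ≈ 284.5 mOsm/kg
Osmolar gap = measured − calculated = 309 − 284.5 = 24.5 mOsm/kg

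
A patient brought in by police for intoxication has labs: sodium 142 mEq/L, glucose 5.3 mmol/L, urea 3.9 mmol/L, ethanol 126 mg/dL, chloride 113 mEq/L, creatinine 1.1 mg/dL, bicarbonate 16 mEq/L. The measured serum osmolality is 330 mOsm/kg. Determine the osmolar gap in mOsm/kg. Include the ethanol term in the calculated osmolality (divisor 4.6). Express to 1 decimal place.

Calculated osmolality = 2·Na + glucose + urea + ethanol/4.6
= 2·142 + 5.3 + 3.9 + 126/4.6
= 284 + 5.30 + 3.90 + 27.39
= 320.59 mOsm/kg ≈ 320.6 mOsm/kg
Osmolar gap = measured − calculated = 330 − 320.6 = 9.4 mOsm/kg

9.4 mOsm/kg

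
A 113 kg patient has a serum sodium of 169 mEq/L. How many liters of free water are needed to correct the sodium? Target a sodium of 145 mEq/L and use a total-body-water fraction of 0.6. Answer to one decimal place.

11.2 L

TBW = 0.6 · 113 = 67.8 L
Free water deficit = TBW · (Na/145 − 1)
= 67.8 · (169/145 − 1)
= 67.8 · 0.1655
= 11.22 L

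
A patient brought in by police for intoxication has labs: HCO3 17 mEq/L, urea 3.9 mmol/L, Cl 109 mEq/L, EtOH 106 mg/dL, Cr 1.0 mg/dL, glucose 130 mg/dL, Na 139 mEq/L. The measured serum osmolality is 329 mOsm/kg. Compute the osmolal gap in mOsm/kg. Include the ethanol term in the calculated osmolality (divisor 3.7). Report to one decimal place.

11.2 mOsm/kg

Calculated osmolality = 2·Na + glucose/18 + urea + ethanol/3.7
= 2·139 + 130/18 + 3.9 + 106/3.7
= 278 + 7.22 + 3.90 + 28.65
= 317.77 mOsm/kg ≈ 317.8 mOsm/kg
Osmolar gap = measured − calculated = 329 − 317.8 = 11.2 mOsm/kg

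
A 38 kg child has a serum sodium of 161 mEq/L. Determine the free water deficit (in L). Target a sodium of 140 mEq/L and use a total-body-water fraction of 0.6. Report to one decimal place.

TBW = 0.6 · 38 = 22.8 L
Free water deficit = TBW · (Na/140 − 1)
= 22.8 · (161/140 − 1)
= 22.8 · 0.15
= 3.42 L

3.4 L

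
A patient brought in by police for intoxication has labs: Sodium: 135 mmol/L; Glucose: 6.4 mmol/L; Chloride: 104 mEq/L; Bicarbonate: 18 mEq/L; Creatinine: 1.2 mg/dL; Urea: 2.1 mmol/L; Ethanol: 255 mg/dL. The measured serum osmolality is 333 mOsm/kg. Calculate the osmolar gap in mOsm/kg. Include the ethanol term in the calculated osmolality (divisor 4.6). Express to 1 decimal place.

Calculated osmolality = 2·Na + glucose + urea + ethanol/4.6
= 2·135 + 6.4 + 2.1 + 255/4.6
= 270 + 6.40 + 2.10 + 55.43
= 333.93 mOsm/kg ≈ 333.9 mOsm/kg
Osmolar gap = measured − calculated = 333 − 333.9 = -0.9 mOsm/kg

-0.9 mOsm/kg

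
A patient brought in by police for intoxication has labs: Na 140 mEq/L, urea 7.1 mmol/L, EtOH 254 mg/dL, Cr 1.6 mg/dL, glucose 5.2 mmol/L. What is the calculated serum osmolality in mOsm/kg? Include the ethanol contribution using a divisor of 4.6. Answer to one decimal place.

347.5 mOsm/kg

Calculated osmolality = 2·Na + glucose + urea + ethanol/4.6
= 2·140 + 5.2 + 7.1 + 254/4.6
= 280 + 5.20 + 7.10 + 55.22
= 347.52 mOsm/kg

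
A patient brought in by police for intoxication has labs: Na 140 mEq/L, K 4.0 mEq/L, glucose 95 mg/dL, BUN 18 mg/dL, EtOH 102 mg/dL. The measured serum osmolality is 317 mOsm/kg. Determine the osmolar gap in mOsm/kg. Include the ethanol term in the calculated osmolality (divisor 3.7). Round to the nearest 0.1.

-2.3 mOsm/kg

Calculated osmolality = 2·Na + glucose/18 + BUN/2.8 + ethanol/3.7
= 2·140 + 95/18 + 18/2.8 + 102/3.7
= 280 + 5.28 + 6.43 + 27.57
= 319.28 mOsm/kg ≈ 319.3 mOsm/kg
Osmolar gap = measured − calculated = 317 − 319.3 = -2.3 mOsm/kg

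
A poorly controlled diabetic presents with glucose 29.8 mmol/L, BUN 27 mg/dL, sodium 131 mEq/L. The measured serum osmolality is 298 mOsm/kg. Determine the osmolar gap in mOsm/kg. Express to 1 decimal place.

Calculated osmolality = 2·Na + glucose + BUN/2.8
= 2·131 + 29.8 + 27/2.8
= 262 + 29.80 + 9.64
= 301.44 mOsm/kg ≈ 301.4 mOsm/kg
Osmolar gap = measured − calculated = 298 − 301.4 = -3.4 mOsm/kg

-3.4 mOsm/kg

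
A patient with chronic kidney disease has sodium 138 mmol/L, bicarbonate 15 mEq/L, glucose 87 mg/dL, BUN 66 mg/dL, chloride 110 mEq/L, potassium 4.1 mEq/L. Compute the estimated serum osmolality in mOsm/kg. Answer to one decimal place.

304.4 mOsm/kg

Calculated osmolality = 2·Na + glucose/18 + BUN/2.8
= 2·138 + 87/18 + 66/2.8
= 276 + 4.83 + 23.57
= 304.4 mOsm/kg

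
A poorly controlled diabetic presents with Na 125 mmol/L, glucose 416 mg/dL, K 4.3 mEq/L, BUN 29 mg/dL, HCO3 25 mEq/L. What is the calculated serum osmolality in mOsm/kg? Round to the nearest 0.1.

283.5 mOsm/kg

Calculated osmolality = 2·Na + glucose/18 + BUN/2.8
= 2·125 + 416/18 + 29/2.8
= 250 + 23.11 + 10.36
= 283.47 mOsm/kg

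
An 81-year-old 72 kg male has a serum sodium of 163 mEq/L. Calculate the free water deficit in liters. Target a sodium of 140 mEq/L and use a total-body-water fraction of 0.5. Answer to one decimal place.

5.9 L

TBW = 0.5 · 72 = 36 L
Free water deficit = TBW · (Na/140 − 1)
= 36 · (163/140 − 1)
= 36 · 0.1643
= 5.91 L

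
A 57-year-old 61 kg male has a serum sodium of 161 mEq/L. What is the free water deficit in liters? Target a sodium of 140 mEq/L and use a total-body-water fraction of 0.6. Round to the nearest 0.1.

5.5 L

TBW = 0.6 · 61 = 36.6 L
Free water deficit = TBW · (Na/140 − 1)
= 36.6 · (161/140 − 1)
= 36.6 · 0.15
= 5.49 L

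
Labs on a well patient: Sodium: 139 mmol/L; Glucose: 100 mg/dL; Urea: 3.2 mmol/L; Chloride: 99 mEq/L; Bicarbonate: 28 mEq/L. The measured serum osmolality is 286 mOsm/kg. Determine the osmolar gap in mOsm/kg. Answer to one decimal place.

-0.8 mOsm/kg

Calculated osmolality = 2·Na + glucose/18 + urea
= 2·139 + 100/18 + 3.2
= 278 + 5.56 + 3.20
= 286.76 mOsm/kg ≈ 286.8 mOsm/kg
Osmolar gap = measured − calculated = 286 − 286.8 = -0.8 mOsm/kg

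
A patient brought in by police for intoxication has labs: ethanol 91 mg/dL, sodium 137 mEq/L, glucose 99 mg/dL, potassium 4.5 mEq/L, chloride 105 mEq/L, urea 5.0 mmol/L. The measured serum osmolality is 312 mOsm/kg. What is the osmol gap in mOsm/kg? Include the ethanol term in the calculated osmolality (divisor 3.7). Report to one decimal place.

Calculated osmolality = 2·Na + glucose/18 + urea + ethanol/3.7
= 2·137 + 99/18 + 5 + 91/3.7
= 274 + 5.50 + 5 + 24.59
= 309.09 mOsm/kg ≈ 309.1 mOsm/kg
Osmolar gap = measured − calculated = 312 − 309.1 = 2.9 mOsm/kg

2.9 mOsm/kg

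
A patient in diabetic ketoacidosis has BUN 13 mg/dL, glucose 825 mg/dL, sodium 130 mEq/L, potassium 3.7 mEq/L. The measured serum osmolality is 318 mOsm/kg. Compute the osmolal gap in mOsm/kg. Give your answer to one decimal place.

7.5 mOsm/kg

Calculated osmolality = 2·Na + glucose/18 + BUN/2.8
= 2·130 + 825/18 + 13/2.8
= 260 + 45.83 + 4.64
= 310.47 mOsm/kg ≈ 310.5 mOsm/kg
Osmolar gap = measured − calculated = 318 − 310.5 = 7.5 mOsm/kg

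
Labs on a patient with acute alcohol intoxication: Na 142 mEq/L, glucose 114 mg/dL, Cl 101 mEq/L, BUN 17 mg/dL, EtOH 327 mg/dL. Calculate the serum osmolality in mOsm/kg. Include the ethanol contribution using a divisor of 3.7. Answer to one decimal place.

Calculated osmolality = 2·Na + glucose/18 + BUN/2.8 + ethanol/3.7
= 2·142 + 114/18 + 17/2.8 + 327/3.7
= 284 + 6.33 + 6.07 + 88.38
= 384.78 mOsm/kg

384.8 mOsm/kg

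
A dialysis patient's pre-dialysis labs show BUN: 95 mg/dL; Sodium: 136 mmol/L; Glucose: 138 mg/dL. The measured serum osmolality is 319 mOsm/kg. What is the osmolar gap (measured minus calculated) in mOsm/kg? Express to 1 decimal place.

Calculated osmolality = 2·Na + glucose/18 + BUN/2.8
= 2·136 + 138/18 + 95/2.8
= 272 + 7.67 + 33.93
= 313.6 mOsm/kg ≈ 313.6 mOsm/kg
Osmolar gap = measured − calculated = 319 − 313.6 = 5.4 mOsm/kg

5.4 mOsm/kg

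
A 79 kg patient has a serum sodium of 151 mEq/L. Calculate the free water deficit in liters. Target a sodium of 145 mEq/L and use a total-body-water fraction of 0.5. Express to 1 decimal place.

TBW = 0.5 · 79 = 39.5 L
Free water deficit = TBW · (Na/145 − 1)
= 39.5 · (151/145 − 1)
= 39.5 · 0.0414
= 1.64 L

1.6 L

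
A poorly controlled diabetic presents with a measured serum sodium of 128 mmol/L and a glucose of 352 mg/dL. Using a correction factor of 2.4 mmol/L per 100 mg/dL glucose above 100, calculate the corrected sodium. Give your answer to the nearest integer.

134 mmol/L

Corrected Na = measured Na + 2.4 · (glucose − 100)/100
= 128 + 2.4 · (352 − 100)/100
= 128 + 6
= 134 mmol/L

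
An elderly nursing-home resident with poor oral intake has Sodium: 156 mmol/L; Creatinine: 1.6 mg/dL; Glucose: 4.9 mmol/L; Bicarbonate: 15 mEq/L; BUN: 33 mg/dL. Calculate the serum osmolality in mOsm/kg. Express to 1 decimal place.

328.7 mOsm/kg

Calculated osmolality = 2·Na + glucose + BUN/2.8
= 2·156 + 4.9 + 33/2.8
= 312 + 4.90 + 11.79
= 328.69 mOsm/kg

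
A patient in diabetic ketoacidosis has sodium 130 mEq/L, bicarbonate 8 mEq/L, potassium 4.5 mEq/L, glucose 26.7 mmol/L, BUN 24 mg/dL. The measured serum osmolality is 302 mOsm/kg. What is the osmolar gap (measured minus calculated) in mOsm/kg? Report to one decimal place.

6.7 mOsm/kg

Calculated osmolality = 2·Na + glucose + BUN/2.8
= 2·130 + 26.7 + 24/2.8
= 260 + 26.70 + 8.57
= 295.27 mOsm/kg ≈ 295.3 mOsm/kg
Osmolar gap = measured − calculated = 302 − 295.3 = 6.7 mOsm/kg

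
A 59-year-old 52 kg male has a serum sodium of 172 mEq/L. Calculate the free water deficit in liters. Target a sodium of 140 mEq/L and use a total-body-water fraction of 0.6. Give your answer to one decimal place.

7.1 L

TBW = 0.6 · 52 = 31.2 L
Free water deficit = TBW · (Na/140 − 1)
= 31.2 · (172/140 − 1)
= 31.2 · 0.2286
= 7.13 L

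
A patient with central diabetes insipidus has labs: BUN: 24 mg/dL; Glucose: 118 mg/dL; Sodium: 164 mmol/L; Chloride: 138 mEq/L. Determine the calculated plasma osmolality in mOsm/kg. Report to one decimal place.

343.1 mOsm/kg

Calculated osmolality = 2·Na + glucose/18 + BUN/2.8
= 2·164 + 118/18 + 24/2.8
= 328 + 6.56 + 8.57
= 343.13 mOsm/kg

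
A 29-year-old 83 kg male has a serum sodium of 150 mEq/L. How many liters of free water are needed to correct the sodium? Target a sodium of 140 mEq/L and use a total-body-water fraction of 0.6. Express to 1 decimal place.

TBW = 0.6 · 83 = 49.8 L
Free water deficit = TBW · (Na/140 − 1)
= 49.8 · (150/140 − 1)
= 49.8 · 0.0714
= 3.56 L

3.6 L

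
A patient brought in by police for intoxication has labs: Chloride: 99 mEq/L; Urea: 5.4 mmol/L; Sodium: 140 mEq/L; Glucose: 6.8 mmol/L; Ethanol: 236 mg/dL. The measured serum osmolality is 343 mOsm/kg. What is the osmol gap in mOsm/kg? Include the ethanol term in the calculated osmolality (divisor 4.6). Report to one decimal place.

-0.5 mOsm/kg

Calculated osmolality = 2·Na + glucose + urea + ethanol/4.6
= 2·140 + 6.8 + 5.4 + 236/4.6
= 280 + 6.80 + 5.40 + 51.30
= 343.5 mOsm/kg ≈ 343.5 mOsm/kg
Osmolar gap = measured − calculated = 343 − 343.5 = -0.5 mOsm/kg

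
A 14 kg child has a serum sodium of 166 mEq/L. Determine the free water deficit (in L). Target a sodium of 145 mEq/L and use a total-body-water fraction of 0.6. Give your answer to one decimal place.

1.2 L

TBW = 0.6 · 14 = 8.4 L
Free water deficit = TBW · (Na/145 − 1)
= 8.4 · (166/145 − 1)
= 8.4 · 0.1448
= 1.22 L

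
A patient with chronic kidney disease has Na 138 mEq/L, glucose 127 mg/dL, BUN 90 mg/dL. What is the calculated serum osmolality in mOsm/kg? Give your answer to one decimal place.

315.2 mOsm/kg

Calculated osmolality = 2·Na + glucose/18 + BUN/2.8
= 2·138 + 127/18 + 90/2.8
= 276 + 7.06 + 32.14
= 315.2 mOsm/kg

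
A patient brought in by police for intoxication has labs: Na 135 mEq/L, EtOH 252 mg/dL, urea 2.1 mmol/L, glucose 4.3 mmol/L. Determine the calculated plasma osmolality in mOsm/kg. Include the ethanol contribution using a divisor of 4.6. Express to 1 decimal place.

331.2 mOsm/kg

Calculated osmolality = 2·Na + glucose + urea + ethanol/4.6
= 2·135 + 4.3 + 2.1 + 252/4.6
= 270 + 4.30 + 2.10 + 54.78
= 331.18 mOsm/kg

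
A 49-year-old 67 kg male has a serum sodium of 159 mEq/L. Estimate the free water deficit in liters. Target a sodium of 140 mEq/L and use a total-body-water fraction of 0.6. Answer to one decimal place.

TBW = 0.6 · 67 = 40.2 L
Free water deficit = TBW · (Na/140 − 1)
= 40.2 · (159/140 − 1)
= 40.2 · 0.1357
= 5.46 L

5.5 L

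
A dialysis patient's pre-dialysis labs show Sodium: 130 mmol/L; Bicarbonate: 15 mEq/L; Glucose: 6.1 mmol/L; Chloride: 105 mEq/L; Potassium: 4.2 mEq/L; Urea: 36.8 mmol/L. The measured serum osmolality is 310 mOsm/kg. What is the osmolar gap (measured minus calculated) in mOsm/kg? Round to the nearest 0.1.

7.1 mOsm/kg

Calculated osmolality = 2·Na + glucose + urea
= 2·130 + 6.1 + 36.8
= 260 + 6.10 + 36.80
= 302.9 mOsm/kg ≈ 302.9 mOsm/kg
Osmolar gap = measured − calculated = 310 − 302.9 = 7.1 mOsm/kg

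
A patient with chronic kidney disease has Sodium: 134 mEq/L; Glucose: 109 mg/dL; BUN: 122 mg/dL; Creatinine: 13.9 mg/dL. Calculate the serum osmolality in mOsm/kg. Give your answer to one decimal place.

317.6 mOsm/kg

Calculated osmolality = 2·Na + glucose/18 + BUN/2.8
= 2·134 + 109/18 + 122/2.8
= 268 + 6.06 + 43.57
= 317.63 mOsm/kg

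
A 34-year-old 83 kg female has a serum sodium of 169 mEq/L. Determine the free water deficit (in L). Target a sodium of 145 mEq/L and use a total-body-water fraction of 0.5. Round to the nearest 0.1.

TBW = 0.5 · 83 = 41.5 L
Free water deficit = TBW · (Na/145 − 1)
= 41.5 · (169/145 − 1)
= 41.5 · 0.1655
= 6.87 L

6.9 L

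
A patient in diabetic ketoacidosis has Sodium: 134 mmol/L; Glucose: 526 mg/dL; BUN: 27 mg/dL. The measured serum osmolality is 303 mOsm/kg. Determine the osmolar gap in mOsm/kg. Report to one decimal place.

Calculated osmolality = 2·Na + glucose/18 + BUN/2.8
= 2·134 + 526/18 + 27/2.8
= 268 + 29.22 + 9.64
= 306.86 mOsm/kg ≈ 306.9 mOsm/kg
Osmolar gap = measured − calculated = 303 − 306.9 = -3.9 mOsm/kg

-3.9 mOsm/kg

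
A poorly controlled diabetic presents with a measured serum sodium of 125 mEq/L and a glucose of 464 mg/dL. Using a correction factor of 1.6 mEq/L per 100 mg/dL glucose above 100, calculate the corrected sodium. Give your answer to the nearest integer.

131 mEq/L

Corrected Na = measured Na + 1.6 · (glucose − 100)/100
= 125 + 1.6 · (464 − 100)/100
= 125 + 5.8
= 130.8 mEq/L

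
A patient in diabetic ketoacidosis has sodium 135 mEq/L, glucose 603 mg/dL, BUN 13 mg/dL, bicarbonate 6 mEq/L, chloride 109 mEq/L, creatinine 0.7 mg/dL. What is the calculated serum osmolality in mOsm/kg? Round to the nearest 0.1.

Calculated osmolality = 2·Na + glucose/18 + BUN/2.8
= 2·135 + 603/18 + 13/2.8
= 270 + 33.50 + 4.64
= 308.14 mOsm/kg

308.1 mOsm/kg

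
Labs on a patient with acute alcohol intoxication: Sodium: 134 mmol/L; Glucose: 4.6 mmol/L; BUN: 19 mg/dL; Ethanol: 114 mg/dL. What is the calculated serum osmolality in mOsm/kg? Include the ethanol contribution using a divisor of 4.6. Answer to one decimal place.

Calculated osmolality = 2·Na + glucose + BUN/2.8 + ethanol/4.6
= 2·134 + 4.6 + 19/2.8 + 114/4.6
= 268 + 4.60 + 6.79 + 24.78
= 304.17 mOsm/kg

304.2 mOsm/kg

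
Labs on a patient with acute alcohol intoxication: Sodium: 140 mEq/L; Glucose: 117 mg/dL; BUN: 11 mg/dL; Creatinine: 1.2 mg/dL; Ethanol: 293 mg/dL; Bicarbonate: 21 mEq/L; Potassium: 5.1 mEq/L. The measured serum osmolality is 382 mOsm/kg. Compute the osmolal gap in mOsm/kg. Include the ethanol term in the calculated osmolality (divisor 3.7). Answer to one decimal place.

Calculated osmolality = 2·Na + glucose/18 + BUN/2.8 + ethanol/3.7
= 2·140 + 117/18 + 11/2.8 + 293/3.7
= 280 + 6.50 + 3.93 + 79.19
= 369.62 mOsm/kg ≈ 369.6 mOsm/kg
Osmolar gap = measured − calculated = 382 − 369.6 = 12.4 mOsm/kg

12.4 mOsm/kg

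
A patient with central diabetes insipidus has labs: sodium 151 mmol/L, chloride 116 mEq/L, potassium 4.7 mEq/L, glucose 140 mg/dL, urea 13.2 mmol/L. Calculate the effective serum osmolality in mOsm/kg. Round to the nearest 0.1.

Effective osmolality excludes urea (freely permeant across cell membranes):
2·Na + glucose/18
= 2·151 + 140/18
= 302 + 7.78
= 309.78 mOsm/kg

309.8 mOsm/kg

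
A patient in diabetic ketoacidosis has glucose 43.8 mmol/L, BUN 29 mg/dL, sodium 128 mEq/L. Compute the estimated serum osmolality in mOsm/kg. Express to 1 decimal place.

310.2 mOsm/kg

Calculated osmolality = 2·Na + glucose + BUN/2.8
= 2·128 + 43.8 + 29/2.8
= 256 + 43.80 + 10.36
= 310.16 mOsm/kg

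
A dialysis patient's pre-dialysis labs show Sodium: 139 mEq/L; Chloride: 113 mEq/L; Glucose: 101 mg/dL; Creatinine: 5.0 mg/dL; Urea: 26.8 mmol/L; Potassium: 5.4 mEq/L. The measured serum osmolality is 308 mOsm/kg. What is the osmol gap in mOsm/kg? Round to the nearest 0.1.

Calculated osmolality = 2·Na + glucose/18 + urea
= 2·139 + 101/18 + 26.8
= 278 + 5.61 + 26.80
= 310.41 mOsm/kg ≈ 310.4 mOsm/kg
Osmolar gap = measured − calculated = 308 − 310.4 = -2.4 mOsm/kg

-2.4 mOsm/kg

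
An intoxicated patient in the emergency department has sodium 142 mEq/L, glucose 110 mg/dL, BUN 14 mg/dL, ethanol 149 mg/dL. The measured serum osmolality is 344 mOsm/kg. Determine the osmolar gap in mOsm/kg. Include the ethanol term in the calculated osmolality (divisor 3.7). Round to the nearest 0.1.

8.6 mOsm/kg

Calculated osmolality = 2·Na + glucose/18 + BUN/2.8 + ethanol/3.7
= 2·142 + 110/18 + 14/2.8 + 149/3.7
= 284 + 6.11 + 5 + 40.27
= 335.38 mOsm/kg ≈ 335.4 mOsm/kg
Osmolar gap = measured − calculated = 344 − 335.4 = 8.6 mOsm/kg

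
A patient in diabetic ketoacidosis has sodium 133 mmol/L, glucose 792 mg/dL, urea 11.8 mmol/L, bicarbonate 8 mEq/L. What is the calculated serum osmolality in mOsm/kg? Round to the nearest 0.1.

321.8 mOsm/kg

Calculated osmolality = 2·Na + glucose/18 + urea
= 2·133 + 792/18 + 11.8
= 266 + 44 + 11.80
= 321.8 mOsm/kg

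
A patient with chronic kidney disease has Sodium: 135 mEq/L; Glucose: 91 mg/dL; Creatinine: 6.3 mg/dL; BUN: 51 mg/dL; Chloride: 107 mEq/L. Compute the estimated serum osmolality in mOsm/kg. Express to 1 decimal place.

293.3 mOsm/kg

Calculated osmolality = 2·Na + glucose/18 + BUN/2.8
= 2·135 + 91/18 + 51/2.8
= 270 + 5.06 + 18.21
= 293.27 mOsm/kg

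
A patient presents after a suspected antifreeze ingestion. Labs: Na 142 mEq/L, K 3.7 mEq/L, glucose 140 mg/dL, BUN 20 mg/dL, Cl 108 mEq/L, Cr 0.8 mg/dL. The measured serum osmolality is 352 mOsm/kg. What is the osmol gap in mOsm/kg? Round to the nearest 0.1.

53.1 mOsm/kg

Calculated osmolality = 2·Na + glucose/18 + BUN/2.8
= 2·142 + 140/18 + 20/2.8
= 284 + 7.78 + 7.14
= 298.92 mOsm/kg ≈ 298.9 mOsm/kg
Osmolar gap = measured − calculated = 352 − 298.9 = 53.1 mOsm/kg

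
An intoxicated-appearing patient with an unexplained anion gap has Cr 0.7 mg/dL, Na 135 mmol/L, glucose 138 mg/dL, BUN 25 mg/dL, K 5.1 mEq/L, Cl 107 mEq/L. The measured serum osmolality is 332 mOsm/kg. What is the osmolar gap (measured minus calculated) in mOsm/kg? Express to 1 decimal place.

45.4 mOsm/kg

Calculated osmolality = 2·Na + glucose/18 + BUN/2.8
= 2·135 + 138/18 + 25/2.8
= 270 + 7.67 + 8.93
= 286.6 mOsm/kg ≈ 286.6 mOsm/kg
Osmolar gap = measured − calculated = 332 − 286.6 = 45.4 mOsm/kg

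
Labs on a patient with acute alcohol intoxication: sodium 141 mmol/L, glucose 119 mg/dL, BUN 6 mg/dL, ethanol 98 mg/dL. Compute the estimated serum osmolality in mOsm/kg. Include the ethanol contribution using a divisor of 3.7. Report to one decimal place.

317.2 mOsm/kg

Calculated osmolality = 2·Na + glucose/18 + BUN/2.8 + ethanol/3.7
= 2·141 + 119/18 + 6/2.8 + 98/3.7
= 282 + 6.61 + 2.14 + 26.49
= 317.24 mOsm/kg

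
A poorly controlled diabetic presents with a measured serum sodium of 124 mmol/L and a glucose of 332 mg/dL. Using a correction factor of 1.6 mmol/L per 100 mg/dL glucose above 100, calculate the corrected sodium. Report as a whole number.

128 mmol/L

Corrected Na = measured Na + 1.6 · (glucose − 100)/100
= 124 + 1.6 · (332 − 100)/100
= 124 + 3.7
= 127.7 mmol/L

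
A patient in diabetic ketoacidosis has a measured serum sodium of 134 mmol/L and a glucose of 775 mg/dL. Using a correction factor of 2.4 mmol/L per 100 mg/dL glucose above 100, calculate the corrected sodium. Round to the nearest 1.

Corrected Na = measured Na + 2.4 · (glucose − 100)/100
= 134 + 2.4 · (775 − 100)/100
= 134 + 16.2
= 150.2 mmol/L

150 mmol/L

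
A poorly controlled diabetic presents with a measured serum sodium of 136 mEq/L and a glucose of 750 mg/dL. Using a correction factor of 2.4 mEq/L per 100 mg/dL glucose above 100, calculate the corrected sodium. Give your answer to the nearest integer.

Corrected Na = measured Na + 2.4 · (glucose − 100)/100
= 136 + 2.4 · (750 − 100)/100
= 136 + 15.6
= 151.6 mEq/L

152 mEq/L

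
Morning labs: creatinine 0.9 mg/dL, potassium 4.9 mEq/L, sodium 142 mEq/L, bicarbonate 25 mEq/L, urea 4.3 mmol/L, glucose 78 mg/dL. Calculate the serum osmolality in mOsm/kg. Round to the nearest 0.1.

292.6 mOsm/kg

Calculated osmolality = 2·Na + glucose/18 + urea
= 2·142 + 78/18 + 4.3
= 284 + 4.33 + 4.30
= 292.63 mOsm/kg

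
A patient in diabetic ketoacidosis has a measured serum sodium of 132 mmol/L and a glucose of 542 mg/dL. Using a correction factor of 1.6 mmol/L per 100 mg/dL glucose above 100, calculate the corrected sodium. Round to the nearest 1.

Corrected Na = measured Na + 1.6 · (glucose − 100)/100
= 132 + 1.6 · (542 − 100)/100
= 132 + 7.1
= 139.1 mmol/L

139 mmol/L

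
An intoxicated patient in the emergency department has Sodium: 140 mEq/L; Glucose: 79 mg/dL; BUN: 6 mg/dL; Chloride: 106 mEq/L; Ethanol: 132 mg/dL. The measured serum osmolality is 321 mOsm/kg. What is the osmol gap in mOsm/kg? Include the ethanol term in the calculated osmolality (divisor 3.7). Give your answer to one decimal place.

Calculated osmolality = 2·Na + glucose/18 + BUN/2.8 + ethanol/3.7
= 2·140 + 79/18 + 6/2.8 + 132/3.7
= 280 + 4.39 + 2.14 + 35.68
= 322.21 mOsm/kg ≈ 322.2 mOsm/kg
Osmolar gap = measured − calculated = 321 − 322.2 = -1.2 mOsm/kg

-1.2 mOsm/kg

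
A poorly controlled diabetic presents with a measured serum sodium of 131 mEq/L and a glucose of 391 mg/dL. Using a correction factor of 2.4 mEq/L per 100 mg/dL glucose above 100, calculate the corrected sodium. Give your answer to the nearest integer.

138 mEq/L

Corrected Na = measured Na + 2.4 · (glucose − 100)/100
= 131 + 2.4 · (391 − 100)/100
= 131 + 7
= 138 mEq/L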